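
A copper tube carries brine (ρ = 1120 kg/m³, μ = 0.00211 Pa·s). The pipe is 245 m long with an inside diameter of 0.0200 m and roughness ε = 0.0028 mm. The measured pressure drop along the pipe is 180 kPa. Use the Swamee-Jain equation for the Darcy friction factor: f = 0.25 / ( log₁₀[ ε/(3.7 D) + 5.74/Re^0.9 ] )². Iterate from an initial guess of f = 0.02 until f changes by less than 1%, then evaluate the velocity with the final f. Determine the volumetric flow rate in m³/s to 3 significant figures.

Rearranging Darcy-Weisbach: V = √(2·ΔP·D/(f·L·ρ)). With ε/D = 2.8e-06/0.02 = 0.00014, iterate starting from f = 0.02:
  f = 0.02 → V = √(2·1.8e+05·0.02/(0.02·245·1120)) = 1.145 m/s; Re = ρVD/μ = 1.216e+04; f → 0.02964
  f = 0.02964 → V = 0.9409 m/s; Re = 9988; f → 0.03123
  f = 0.03123 → V = 0.9166 m/s; Re = 9731; f → 0.03145
Converged (Δf/f < 1%). With the final f = 0.03145: V = √(2·1.8e+05·0.02/(0.03145·245·1120)) = 0.9134 m/s.
Q = V·A = 0.9134·(π/4·0.02²) = 0.000287 m³/s = 2.87×10^-4 m³/s.

Q ≈ 2.87×10^-4 m³/s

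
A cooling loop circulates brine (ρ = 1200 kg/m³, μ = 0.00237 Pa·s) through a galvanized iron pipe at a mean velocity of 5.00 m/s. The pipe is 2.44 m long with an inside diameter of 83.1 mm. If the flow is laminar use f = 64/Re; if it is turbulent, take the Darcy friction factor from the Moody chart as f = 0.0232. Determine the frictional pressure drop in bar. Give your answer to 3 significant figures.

Reynolds number Re = ρVD/μ = 1200 · 5 · 0.0831 / 0.00237 = 2.104e+05.
Re > 4000 → turbulent; use the Moody-chart value f = 0.0232.
Darcy-Weisbach: ΔP = f(L/D)(ρV²/2) = 0.0232·(2.44/0.0831)·(1200·5²/2) = 0.0232·29.36·1.5e+04 = 1.022e+04 Pa.
ΔP = 1.022e+04 Pa = 0.102 bar.

ΔP ≈ 0.102 bar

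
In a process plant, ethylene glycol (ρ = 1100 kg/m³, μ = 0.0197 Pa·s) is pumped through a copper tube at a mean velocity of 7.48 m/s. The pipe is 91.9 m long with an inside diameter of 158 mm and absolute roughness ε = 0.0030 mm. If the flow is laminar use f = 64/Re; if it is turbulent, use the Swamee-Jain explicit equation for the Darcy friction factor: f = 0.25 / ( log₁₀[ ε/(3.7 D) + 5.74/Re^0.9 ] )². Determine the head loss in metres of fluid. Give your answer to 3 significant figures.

Reynolds number Re = ρVD/μ = 1100 · 7.48 · 0.158 / 0.0197 = 6.599e+04.
Re > 4000 → turbulent. Relative roughness ε/D = 3e-06/0.158 = 1.9e-05. Swamee-Jain: f = 0.25/(log₁₀[1.9e-05/3.7 + 5.74/6.599e+04^0.9])² = 0.25/(log₁₀[5.13e-06 + 0.000264])² = 0.25/(-3.57)² = 0.01961.
Darcy-Weisbach: ΔP = f(L/D)(ρV²/2) = 0.01961·(91.9/0.158)·(1100·7.48²/2) = 0.01961·581.6·3.077e+04 = 3.51e+05 Pa.
Head loss h_f = ΔP/(ρg) = 3.51e+05/(1100·9.81) = 32.5 m.

h_f ≈ 32.5 m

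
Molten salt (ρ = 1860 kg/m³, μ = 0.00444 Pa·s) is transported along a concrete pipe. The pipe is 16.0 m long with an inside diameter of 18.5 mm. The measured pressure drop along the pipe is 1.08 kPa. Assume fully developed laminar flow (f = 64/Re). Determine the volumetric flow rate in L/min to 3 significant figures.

Q ≈ 2.62 L/min

For laminar flow, f = 64/Re with Re = ρVD/μ, so Darcy-Weisbach reduces to ΔP = 32μLV/D². Solving for V: V = ΔP·D²/(32μL) = 1080·(0.0185)²/(32·0.00444·16) = 0.1626 m/s.
Check: Re = ρVD/μ = 1860·0.1626·0.0185/0.00444 = 1260 < 2300, so the laminar assumption holds.
Q = V·A = 0.1626·(π/4·0.0185²) = 4.371e-05 m³/s = 2.62 L/min.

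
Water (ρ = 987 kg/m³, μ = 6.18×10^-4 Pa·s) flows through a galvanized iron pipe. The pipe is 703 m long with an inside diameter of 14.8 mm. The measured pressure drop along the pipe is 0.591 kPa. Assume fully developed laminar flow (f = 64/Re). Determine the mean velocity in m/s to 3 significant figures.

For laminar flow, f = 64/Re with Re = ρVD/μ, so Darcy-Weisbach reduces to ΔP = 32μLV/D². Solving for V: V = ΔP·D²/(32μL) = 591·(0.0148)²/(32·0.000618·703) = 0.009311 m/s.
Check: Re = ρVD/μ = 987·0.009311·0.0148/0.000618 = 220.1 < 2300, so the laminar assumption holds.

V ≈ 0.00931 m/s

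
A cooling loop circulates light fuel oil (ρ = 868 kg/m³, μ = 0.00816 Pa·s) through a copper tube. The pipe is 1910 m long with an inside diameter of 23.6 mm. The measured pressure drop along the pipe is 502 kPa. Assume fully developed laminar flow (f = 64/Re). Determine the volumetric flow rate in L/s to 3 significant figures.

For laminar flow, f = 64/Re with Re = ρVD/μ, so Darcy-Weisbach reduces to ΔP = 32μLV/D². Solving for V: V = ΔP·D²/(32μL) = 5.02e+05·(0.0236)²/(32·0.00816·1910) = 0.5606 m/s.
Check: Re = ρVD/μ = 868·0.5606·0.0236/0.00816 = 1407 < 2300, so the laminar assumption holds.
Q = V·A = 0.5606·(π/4·0.0236²) = 0.0002452 m³/s = 0.245 L/s.

Q ≈ 0.245 L/s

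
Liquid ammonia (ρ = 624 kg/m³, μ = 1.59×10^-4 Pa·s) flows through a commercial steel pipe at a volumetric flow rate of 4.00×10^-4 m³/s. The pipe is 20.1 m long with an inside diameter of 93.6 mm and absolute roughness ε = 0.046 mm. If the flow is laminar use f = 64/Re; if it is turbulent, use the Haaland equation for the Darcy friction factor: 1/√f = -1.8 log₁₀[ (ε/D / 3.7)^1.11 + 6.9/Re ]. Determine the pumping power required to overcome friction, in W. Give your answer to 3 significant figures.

P ≈ 0.00238 W

Cross-sectional area A = πD²/4 = π(0.0936)²/4 = 0.006881 m²; mean velocity V = Q/A = 0.0004/0.006881 = 0.05813 m/s.
Reynolds number Re = ρVD/μ = 624 · 0.05813 · 0.0936 / 0.000159 = 2.135e+04.
Re > 4000 → turbulent. Relative roughness ε/D = 4.6e-05/0.0936 = 0.000491. Haaland: 1/√f = -1.8 log₁₀[(0.000491/3.7)^1.11 + 6.9/2.135e+04] = -1.8 log₁₀[4.98e-05 + 0.000323] = 6.171, so f = 0.02626.
Darcy-Weisbach: ΔP = f(L/D)(ρV²/2) = 0.02626·(20.1/0.0936)·(624·0.05813²/2) = 0.02626·214.7·1.054 = 5.945 Pa.
Pumping power P = QΔP = 0.0004·5.945 = 0.002378 W = 0.00238 W.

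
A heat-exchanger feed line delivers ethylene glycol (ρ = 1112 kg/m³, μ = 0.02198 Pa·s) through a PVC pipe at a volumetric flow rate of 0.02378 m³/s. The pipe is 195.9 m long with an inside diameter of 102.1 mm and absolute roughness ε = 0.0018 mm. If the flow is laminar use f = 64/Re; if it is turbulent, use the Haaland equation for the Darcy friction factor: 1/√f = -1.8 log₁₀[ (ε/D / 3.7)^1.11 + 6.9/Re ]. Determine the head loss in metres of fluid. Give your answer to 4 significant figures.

h_f ≈ 22.88 m

Cross-sectional area A = πD²/4 = π(0.1021)²/4 = 0.008187 m²; mean velocity V = Q/A = 0.02378/0.008187 = 2.904 m/s.
Reynolds number Re = ρVD/μ = 1112 · 2.904 · 0.1021 / 0.022 = 1.5e+04.
Re > 4000 → turbulent. Relative roughness ε/D = 1.8e-06/0.1021 = 1.76e-05. Haaland: 1/√f = -1.8 log₁₀[(1.76e-05/3.7)^1.11 + 6.9/1.5e+04] = -1.8 log₁₀[1.24e-06 + 0.00046] = 6.005, so f = 0.02773.
Darcy-Weisbach: ΔP = f(L/D)(ρV²/2) = 0.02773·(195.9/0.1021)·(1112·2.904²/2) = 0.02773·1919·4690 = 2.496e+05 Pa.
Head loss h_f = ΔP/(ρg) = 2.496e+05/(1112·9.81) = 22.88 m.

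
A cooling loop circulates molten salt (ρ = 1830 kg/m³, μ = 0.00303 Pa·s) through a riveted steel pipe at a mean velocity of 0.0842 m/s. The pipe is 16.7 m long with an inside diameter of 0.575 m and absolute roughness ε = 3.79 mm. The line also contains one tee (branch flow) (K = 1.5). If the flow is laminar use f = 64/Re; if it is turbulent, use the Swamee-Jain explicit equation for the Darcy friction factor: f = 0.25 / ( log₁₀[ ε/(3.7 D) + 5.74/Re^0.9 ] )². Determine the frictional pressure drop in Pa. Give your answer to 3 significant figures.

ΔP ≈ 16.5 Pa

Reynolds number Re = ρVD/μ = 1830 · 0.0842 · 0.575 / 0.00303 = 2.924e+04.
Re > 4000 → turbulent. Relative roughness ε/D = 0.00379/0.575 = 0.00659. Swamee-Jain: f = 0.25/(log₁₀[0.00659/3.7 + 5.74/2.924e+04^0.9])² = 0.25/(log₁₀[0.00178 + 0.000549])² = 0.25/(-2.633)² = 0.03607.
Total minor-loss coefficient ΣK = 1·1.5 = 1.5.
ΔP = [f·L/D + ΣK]·(ρV²/2) = [0.03607·16.7/0.575 + 1.5]·(1830·0.0842²/2) = [1.048 + 1.5]·6.487 = 16.53 Pa.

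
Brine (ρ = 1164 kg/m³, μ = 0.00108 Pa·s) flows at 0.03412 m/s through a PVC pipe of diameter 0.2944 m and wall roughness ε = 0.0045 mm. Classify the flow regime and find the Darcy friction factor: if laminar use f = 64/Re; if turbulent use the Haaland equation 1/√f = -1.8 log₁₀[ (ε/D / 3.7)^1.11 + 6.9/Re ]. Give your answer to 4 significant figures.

f ≈ 0.03024

Re = ρVD/μ = 1164·0.03412·0.2944/0.00108 = 1.083e+04.
Re > 4000 → turbulent. ε/D = 4.5e-06/0.2944 = 1.53e-05; Haaland: 1/√f = -1.8 log₁₀[1.06e-06 + 0.000637] = 5.751, so f = 0.03024.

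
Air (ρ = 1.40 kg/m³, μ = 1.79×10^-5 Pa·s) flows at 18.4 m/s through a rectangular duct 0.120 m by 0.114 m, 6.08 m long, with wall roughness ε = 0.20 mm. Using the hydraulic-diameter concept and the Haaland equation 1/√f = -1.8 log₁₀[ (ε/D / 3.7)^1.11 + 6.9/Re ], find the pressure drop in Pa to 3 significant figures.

ΔP ≈ 290 Pa

Hydraulic diameter D_h = 4A/P = 4·(0.12·0.114)/(2·(0.12+0.114)) = 0.05472/0.468 = 0.1169 m.
Re = ρVD_h/μ = 1.4·18.4·0.1169/1.79e-05 = 1.683e+05.
ε/D_h = 0.0002/0.1169 = 0.00171; Haaland gives 1/√f = -1.8 log₁₀[0.000199+4.1e-05] = 6.517, so f = 0.02355.
ΔP = f(L/D_h)(ρV²/2) = 0.02355·6.08/0.1169·237 = 290.2 Pa.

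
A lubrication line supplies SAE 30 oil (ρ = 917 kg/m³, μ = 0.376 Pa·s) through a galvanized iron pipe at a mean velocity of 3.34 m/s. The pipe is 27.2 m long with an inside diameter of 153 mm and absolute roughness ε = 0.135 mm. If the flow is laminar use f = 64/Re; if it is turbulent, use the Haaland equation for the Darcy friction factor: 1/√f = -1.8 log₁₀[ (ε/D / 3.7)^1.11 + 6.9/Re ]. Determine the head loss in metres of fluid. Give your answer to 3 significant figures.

Reynolds number Re = ρVD/μ = 917 · 3.34 · 0.153 / 0.376 = 1246.
Re < 2300 → laminar flow, so f = 64/Re = 64/1246 = 0.05135 (the turbulent correlation is not needed).
Darcy-Weisbach: ΔP = f(L/D)(ρV²/2) = 0.05135·(27.2/0.153)·(917·3.34²/2) = 0.05135·177.8·5115 = 4.669e+04 Pa.
Head loss h_f = ΔP/(ρg) = 4.669e+04/(917·9.81) = 5.19 m.

h_f ≈ 5.19 m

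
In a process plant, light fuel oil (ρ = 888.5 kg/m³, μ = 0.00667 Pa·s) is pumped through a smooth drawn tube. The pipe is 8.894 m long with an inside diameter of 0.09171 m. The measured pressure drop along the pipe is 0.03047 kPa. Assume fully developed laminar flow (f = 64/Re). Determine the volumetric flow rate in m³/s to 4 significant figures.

For laminar flow, f = 64/Re with Re = ρVD/μ, so Darcy-Weisbach reduces to ΔP = 32μLV/D². Solving for V: V = ΔP·D²/(32μL) = 30.47·(0.09171)²/(32·0.00667·8.894) = 0.135 m/s.
Check: Re = ρVD/μ = 888.5·0.135·0.09171/0.00667 = 1649 < 2300, so the laminar assumption holds.
Q = V·A = 0.135·(π/4·0.09171²) = 0.0008918 m³/s = 8.918×10^-4 m³/s.

Q ≈ 8.918×10^-4 m³/s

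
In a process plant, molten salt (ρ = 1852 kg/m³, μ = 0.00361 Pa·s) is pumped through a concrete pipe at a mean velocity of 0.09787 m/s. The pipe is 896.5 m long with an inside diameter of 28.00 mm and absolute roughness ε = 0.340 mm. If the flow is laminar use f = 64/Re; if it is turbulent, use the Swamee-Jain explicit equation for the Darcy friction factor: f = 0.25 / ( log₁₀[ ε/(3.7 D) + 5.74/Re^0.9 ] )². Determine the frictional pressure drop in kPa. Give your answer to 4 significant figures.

ΔP ≈ 12.93 kPa

Reynolds number Re = ρVD/μ = 1852 · 0.09787 · 0.028 / 0.00361 = 1406.
Re < 2300 → laminar flow, so f = 64/Re = 64/1406 = 0.04552 (the turbulent correlation is not needed).
Darcy-Weisbach: ΔP = f(L/D)(ρV²/2) = 0.04552·(896.5/0.028)·(1852·0.09787²/2) = 0.04552·3.202e+04·8.87 = 1.293e+04 Pa.
ΔP = 1.293e+04 Pa = 12.93 kPa.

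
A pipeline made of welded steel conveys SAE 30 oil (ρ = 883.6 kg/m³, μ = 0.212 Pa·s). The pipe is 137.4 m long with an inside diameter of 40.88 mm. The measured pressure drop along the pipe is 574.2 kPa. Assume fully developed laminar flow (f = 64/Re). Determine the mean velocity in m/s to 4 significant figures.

For laminar flow, f = 64/Re with Re = ρVD/μ, so Darcy-Weisbach reduces to ΔP = 32μLV/D². Solving for V: V = ΔP·D²/(32μL) = 5.742e+05·(0.04088)²/(32·0.212·137.4) = 1.029 m/s.
Check: Re = ρVD/μ = 883.6·1.029·0.04088/0.212 = 175.4 < 2300, so the laminar assumption holds.

V ≈ 1.029 m/s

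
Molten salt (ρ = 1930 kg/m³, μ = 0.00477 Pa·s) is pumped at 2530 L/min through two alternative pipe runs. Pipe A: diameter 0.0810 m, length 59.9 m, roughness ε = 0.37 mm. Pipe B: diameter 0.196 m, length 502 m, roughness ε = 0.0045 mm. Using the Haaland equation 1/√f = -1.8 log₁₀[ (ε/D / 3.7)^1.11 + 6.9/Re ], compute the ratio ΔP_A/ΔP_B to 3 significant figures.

ΔP_A/ΔP_B ≈ 16.9

Pipe A: V = Q/A = 0.04217/0.005153 = 8.183 m/s; Re = 2.682e+05; ε/D = 0.00457; Haaland → f = 0.02995; ΔP_A = f(L/D)(ρV²/2) = 1.431e+06 Pa.
Pipe B: V = Q/A = 0.04217/0.03017 = 1.398 m/s; Re = 1.108e+05; ε/D = 2.3e-05; Haaland → f = 0.01754; ΔP_B = f(L/D)(ρV²/2) = 8.469e+04 Pa.
ΔP_A/ΔP_B = 1.431e+06/8.469e+04 = 16.9.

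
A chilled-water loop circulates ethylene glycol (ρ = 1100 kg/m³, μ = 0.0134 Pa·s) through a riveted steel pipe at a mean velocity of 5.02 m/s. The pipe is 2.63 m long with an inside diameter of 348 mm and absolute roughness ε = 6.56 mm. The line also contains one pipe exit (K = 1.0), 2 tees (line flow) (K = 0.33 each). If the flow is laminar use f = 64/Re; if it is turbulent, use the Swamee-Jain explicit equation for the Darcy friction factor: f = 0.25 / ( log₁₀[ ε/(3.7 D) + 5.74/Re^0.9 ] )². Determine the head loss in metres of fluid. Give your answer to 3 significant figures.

h_f ≈ 2.60 m

Reynolds number Re = ρVD/μ = 1100 · 5.02 · 0.348 / 0.0134 = 1.434e+05.
Re > 4000 → turbulent. Relative roughness ε/D = 0.00656/0.348 = 0.0189. Swamee-Jain: f = 0.25/(log₁₀[0.0189/3.7 + 5.74/1.434e+05^0.9])² = 0.25/(log₁₀[0.00509 + 0.000131])² = 0.25/(-2.282)² = 0.04801.
Total minor-loss coefficient ΣK = 1·1 + 2·0.33 = 1.66.
ΔP = [f·L/D + ΣK]·(ρV²/2) = [0.04801·2.63/0.348 + 1.66]·(1100·5.02²/2) = [0.3629 + 1.66]·1.386e+04 = 2.804e+04 Pa.
Head loss h_f = ΔP/(ρg) = 2.804e+04/(1100·9.81) = 2.60 m.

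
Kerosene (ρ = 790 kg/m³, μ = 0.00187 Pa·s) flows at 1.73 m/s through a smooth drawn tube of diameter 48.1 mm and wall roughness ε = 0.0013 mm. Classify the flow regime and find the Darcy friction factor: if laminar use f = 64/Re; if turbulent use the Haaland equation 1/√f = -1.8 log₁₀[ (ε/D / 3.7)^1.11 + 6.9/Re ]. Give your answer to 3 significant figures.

Re = ρVD/μ = 790·1.73·0.0481/0.00187 = 3.515e+04.
Re > 4000 → turbulent. ε/D = 1.3e-06/0.0481 = 2.7e-05; Haaland: 1/√f = -1.8 log₁₀[1.99e-06 + 0.000196] = 6.665, so f = 0.02251.

f ≈ 0.0225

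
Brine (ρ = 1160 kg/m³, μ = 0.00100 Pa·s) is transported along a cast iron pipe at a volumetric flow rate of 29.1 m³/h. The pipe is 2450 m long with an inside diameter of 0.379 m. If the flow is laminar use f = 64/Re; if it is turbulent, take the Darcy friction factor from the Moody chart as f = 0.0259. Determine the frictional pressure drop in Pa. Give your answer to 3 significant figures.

ΔP ≈ 499 Pa

Q = 29.1 m³/h = 29.1/3600 = 0.008083 m³/s.
Cross-sectional area A = πD²/4 = π(0.379)²/4 = 0.1128 m²; mean velocity V = Q/A = 0.008083/0.1128 = 0.07165 m/s.
Reynolds number Re = ρVD/μ = 1160 · 0.07165 · 0.379 / 0.001 = 3.15e+04.
Re > 4000 → turbulent; use the Moody-chart value f = 0.0259.
Darcy-Weisbach: ΔP = f(L/D)(ρV²/2) = 0.0259·(2450/0.379)·(1160·0.07165²/2) = 0.0259·6464·2.978 = 498.5 Pa.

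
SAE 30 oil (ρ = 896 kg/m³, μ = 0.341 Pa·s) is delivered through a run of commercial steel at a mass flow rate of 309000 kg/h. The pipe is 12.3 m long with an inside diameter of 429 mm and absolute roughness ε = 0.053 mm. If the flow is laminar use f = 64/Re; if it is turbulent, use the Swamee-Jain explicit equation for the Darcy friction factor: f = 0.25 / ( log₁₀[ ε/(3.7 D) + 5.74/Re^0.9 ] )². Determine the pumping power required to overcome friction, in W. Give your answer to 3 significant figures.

P ≈ 46.3 W

ṁ = 309000 kg/h = 309000/3600 = 85.83 kg/s.
A = πD²/4 = π(0.429)²/4 = 0.1445 m²; mean velocity V = ṁ/(ρA) = 85.83/(896 · 0.1445) = 0.6627 m/s.
Reynolds number Re = ρVD/μ = 896 · 0.6627 · 0.429 / 0.341 = 747.1.
Re < 2300 → laminar flow, so f = 64/Re = 64/747.1 = 0.08567 (the turbulent correlation is not needed).
Darcy-Weisbach: ΔP = f(L/D)(ρV²/2) = 0.08567·(12.3/0.429)·(896·0.6627²/2) = 0.08567·28.67·196.8 = 483.3 Pa.
Q = ṁ/ρ = 85.83/896 = 0.0958 m³/s.
Pumping power P = QΔP = 0.0958·483.3 = 46.30 W = 46.3 W.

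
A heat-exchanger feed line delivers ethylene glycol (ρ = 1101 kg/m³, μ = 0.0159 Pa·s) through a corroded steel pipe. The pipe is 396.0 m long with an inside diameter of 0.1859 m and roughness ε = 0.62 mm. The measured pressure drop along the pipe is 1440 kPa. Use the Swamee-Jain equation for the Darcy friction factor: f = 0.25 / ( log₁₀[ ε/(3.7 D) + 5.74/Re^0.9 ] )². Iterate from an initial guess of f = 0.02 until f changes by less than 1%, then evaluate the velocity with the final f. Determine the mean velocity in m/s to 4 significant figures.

Rearranging Darcy-Weisbach: V = √(2·ΔP·D/(f·L·ρ)). With ε/D = 0.00062/0.1859 = 0.00334, iterate starting from f = 0.02:
  f = 0.02 → V = √(2·1.44e+06·0.1859/(0.02·396·1101)) = 7.836 m/s; Re = ρVD/μ = 1.009e+05; f → 0.02842
  f = 0.02842 → V = 6.573 m/s; Re = 8.462e+04; f → 0.02865
Converged (Δf/f < 1%). With the final f = 0.02865: V = √(2·1.44e+06·0.1859/(0.02865·396·1101)) = 6.546 m/s.

V ≈ 6.546 m/s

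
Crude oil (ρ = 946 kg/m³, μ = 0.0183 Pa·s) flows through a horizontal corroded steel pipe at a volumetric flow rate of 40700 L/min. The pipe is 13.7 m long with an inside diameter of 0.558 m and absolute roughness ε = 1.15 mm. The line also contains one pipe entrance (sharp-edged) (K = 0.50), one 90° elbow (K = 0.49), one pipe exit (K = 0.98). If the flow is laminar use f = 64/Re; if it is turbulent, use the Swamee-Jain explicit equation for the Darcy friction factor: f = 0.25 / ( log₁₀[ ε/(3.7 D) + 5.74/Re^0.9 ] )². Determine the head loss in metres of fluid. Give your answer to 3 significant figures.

h_f ≈ 1.02 m

Q = 40700 L/min = 40700/60000 = 0.6783 m³/s.
Cross-sectional area A = πD²/4 = π(0.558)²/4 = 0.2445 m²; mean velocity V = Q/A = 0.6783/0.2445 = 2.774 m/s.
Reynolds number Re = ρVD/μ = 946 · 2.774 · 0.558 / 0.0183 = 8.001e+04.
Re > 4000 → turbulent. Relative roughness ε/D = 0.00115/0.558 = 0.00206. Swamee-Jain: f = 0.25/(log₁₀[0.00206/3.7 + 5.74/8.001e+04^0.9])² = 0.25/(log₁₀[0.000557 + 0.000222])² = 0.25/(-3.109)² = 0.02587.
Total minor-loss coefficient ΣK = 1·0.5 + 1·0.49 + 1·0.98 = 1.97.
ΔP = [f·L/D + ΣK]·(ρV²/2) = [0.02587·13.7/0.558 + 1.97]·(946·2.774²/2) = [0.6352 + 1.97]·3639 = 9481 Pa.
Head loss h_f = ΔP/(ρg) = 9481/(946·9.81) = 1.02 m.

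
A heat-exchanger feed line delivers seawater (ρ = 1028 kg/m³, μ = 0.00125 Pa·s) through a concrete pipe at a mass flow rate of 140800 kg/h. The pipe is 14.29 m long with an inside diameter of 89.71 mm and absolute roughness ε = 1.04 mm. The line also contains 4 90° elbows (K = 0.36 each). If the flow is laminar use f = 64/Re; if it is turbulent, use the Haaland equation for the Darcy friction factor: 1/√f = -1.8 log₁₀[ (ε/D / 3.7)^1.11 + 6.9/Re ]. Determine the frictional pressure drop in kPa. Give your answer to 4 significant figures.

ṁ = 140800 kg/h = 140800/3600 = 39.11 kg/s.
A = πD²/4 = π(0.08971)²/4 = 0.006321 m²; mean velocity V = ṁ/(ρA) = 39.11/(1028 · 0.006321) = 6.019 m/s.
Reynolds number Re = ρVD/μ = 1028 · 6.019 · 0.08971 / 0.00125 = 4.441e+05.
Re > 4000 → turbulent. Relative roughness ε/D = 0.00104/0.08971 = 0.0116. Haaland: 1/√f = -1.8 log₁₀[(0.0116/3.7)^1.11 + 6.9/4.441e+05] = -1.8 log₁₀[0.00166 + 1.55e-05] = 4.996, so f = 0.04007.
Total minor-loss coefficient ΣK = 4·0.36 = 1.44.
ΔP = [f·L/D + ΣK]·(ρV²/2) = [0.04007·14.29/0.08971 + 1.44]·(1028·6.019²/2) = [6.383 + 1.44]·1.862e+04 = 1.457e+05 Pa.
ΔP = 1.457e+05 Pa = 145.7 kPa.

ΔP ≈ 145.7 kPa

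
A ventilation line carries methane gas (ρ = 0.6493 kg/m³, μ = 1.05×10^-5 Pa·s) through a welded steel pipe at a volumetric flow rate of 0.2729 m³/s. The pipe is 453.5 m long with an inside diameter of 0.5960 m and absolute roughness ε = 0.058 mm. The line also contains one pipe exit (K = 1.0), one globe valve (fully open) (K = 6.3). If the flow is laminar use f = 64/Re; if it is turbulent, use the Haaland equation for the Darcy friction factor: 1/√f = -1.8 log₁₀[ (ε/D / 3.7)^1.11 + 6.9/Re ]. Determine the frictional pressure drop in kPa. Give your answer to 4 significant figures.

ΔP ≈ 0.007597 kPa

Cross-sectional area A = πD²/4 = π(0.596)²/4 = 0.279 m²; mean velocity V = Q/A = 0.2729/0.279 = 0.9782 m/s.
Reynolds number Re = ρVD/μ = 0.6493 · 0.9782 · 0.596 / 1.05e-05 = 3.605e+04.
Re > 4000 → turbulent. Relative roughness ε/D = 5.8e-05/0.596 = 9.73e-05. Haaland: 1/√f = -1.8 log₁₀[(9.73e-05/3.7)^1.11 + 6.9/3.605e+04] = -1.8 log₁₀[8.24e-06 + 0.000191] = 6.66, so f = 0.02255.
Total minor-loss coefficient ΣK = 1·1 + 1·6.3 = 7.3.
ΔP = [f·L/D + ΣK]·(ρV²/2) = [0.02255·453.5/0.596 + 7.3]·(0.6493·0.9782²/2) = [17.16 + 7.3]·0.3106 = 7.597 Pa.
ΔP = 7.597 Pa = 0.007597 kPa.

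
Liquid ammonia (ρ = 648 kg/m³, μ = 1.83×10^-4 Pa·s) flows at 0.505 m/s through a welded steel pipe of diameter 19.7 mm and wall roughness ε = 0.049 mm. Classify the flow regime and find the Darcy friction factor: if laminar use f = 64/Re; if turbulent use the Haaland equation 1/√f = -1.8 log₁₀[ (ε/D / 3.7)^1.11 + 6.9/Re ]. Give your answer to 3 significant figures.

f ≈ 0.0283

Re = ρVD/μ = 648·0.505·0.0197/0.000183 = 3.523e+04.
Re > 4000 → turbulent. ε/D = 4.9e-05/0.0197 = 0.00249; Haaland: 1/√f = -1.8 log₁₀[0.000301 + 0.000196] = 5.947, so f = 0.02828.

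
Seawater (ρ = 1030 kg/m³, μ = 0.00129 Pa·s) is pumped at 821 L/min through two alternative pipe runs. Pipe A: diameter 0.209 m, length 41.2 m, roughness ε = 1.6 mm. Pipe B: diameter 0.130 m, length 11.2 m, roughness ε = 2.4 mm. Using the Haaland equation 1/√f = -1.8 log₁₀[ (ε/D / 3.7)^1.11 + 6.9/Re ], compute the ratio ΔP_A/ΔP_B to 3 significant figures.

ΔP_A/ΔP_B ≈ 0.257

Pipe A: V = Q/A = 0.01368/0.03431 = 0.3988 m/s; Re = 6.656e+04; ε/D = 0.00766; Haaland → f = 0.03574; ΔP_A = f(L/D)(ρV²/2) = 577.3 Pa.
Pipe B: V = Q/A = 0.01368/0.01327 = 1.031 m/s; Re = 1.07e+05; ε/D = 0.0185; Haaland → f = 0.04764; ΔP_B = f(L/D)(ρV²/2) = 2247 Pa.
ΔP_A/ΔP_B = 577.3/2247 = 0.257.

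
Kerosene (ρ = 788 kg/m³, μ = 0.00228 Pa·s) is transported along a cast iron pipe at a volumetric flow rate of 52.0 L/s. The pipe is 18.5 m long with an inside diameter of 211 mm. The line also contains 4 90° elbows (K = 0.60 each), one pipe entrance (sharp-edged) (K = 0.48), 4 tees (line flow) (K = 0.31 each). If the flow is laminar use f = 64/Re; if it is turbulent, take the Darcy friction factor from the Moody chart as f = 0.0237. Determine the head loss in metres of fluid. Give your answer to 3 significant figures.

Q = 52.0 L/s = 52.0/1000 = 0.052 m³/s.
Cross-sectional area A = πD²/4 = π(0.211)²/4 = 0.03497 m²; mean velocity V = Q/A = 0.052/0.03497 = 1.487 m/s.
Reynolds number Re = ρVD/μ = 788 · 1.487 · 0.211 / 0.00228 = 1.084e+05.
Re > 4000 → turbulent; use the Moody-chart value f = 0.0237.
Total minor-loss coefficient ΣK = 4·0.6 + 1·0.48 + 4·0.31 = 4.12.
ΔP = [f·L/D + ΣK]·(ρV²/2) = [0.0237·18.5/0.211 + 4.12]·(788·1.487²/2) = [2.078 + 4.12]·871.4 = 5401 Pa.
Head loss h_f = ΔP/(ρg) = 5401/(788·9.81) = 0.699 m.

h_f ≈ 0.699 m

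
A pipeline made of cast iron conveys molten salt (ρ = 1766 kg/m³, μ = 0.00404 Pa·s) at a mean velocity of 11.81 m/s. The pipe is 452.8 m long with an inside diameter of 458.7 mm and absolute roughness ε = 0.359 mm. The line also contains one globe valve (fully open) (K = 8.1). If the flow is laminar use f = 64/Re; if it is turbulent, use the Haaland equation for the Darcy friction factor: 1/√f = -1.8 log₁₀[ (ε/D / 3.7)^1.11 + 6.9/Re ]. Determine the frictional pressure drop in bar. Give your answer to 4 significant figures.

ΔP ≈ 32.70 bar

Reynolds number Re = ρVD/μ = 1766 · 11.81 · 0.4587 / 0.00404 = 2.368e+06.
Re > 4000 → turbulent. Relative roughness ε/D = 0.000359/0.4587 = 0.000783. Haaland: 1/√f = -1.8 log₁₀[(0.000783/3.7)^1.11 + 6.9/2.368e+06] = -1.8 log₁₀[8.34e-05 + 2.91e-06] = 7.315, so f = 0.01869.
Total minor-loss coefficient ΣK = 1·8.1 = 8.1.
ΔP = [f·L/D + ΣK]·(ρV²/2) = [0.01869·452.8/0.4587 + 8.1]·(1766·11.81²/2) = [18.45 + 8.1]·1.232e+05 = 3.27e+06 Pa.
ΔP = 3.27e+06 Pa = 32.70 bar.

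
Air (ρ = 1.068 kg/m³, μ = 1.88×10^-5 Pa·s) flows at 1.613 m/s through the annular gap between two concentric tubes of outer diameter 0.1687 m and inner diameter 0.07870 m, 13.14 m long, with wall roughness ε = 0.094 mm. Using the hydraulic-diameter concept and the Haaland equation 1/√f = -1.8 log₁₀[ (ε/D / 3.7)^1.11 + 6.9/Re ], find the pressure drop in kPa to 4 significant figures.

ΔP ≈ 0.006857 kPa

Hydraulic diameter D_h = 4A/P = D_o - D_i = 0.1687 - 0.0787 = 0.09 m.
Re = ρVD_h/μ = 1.068·1.613·0.09/1.88e-05 = 8247.
ε/D_h = 9.4e-05/0.09 = 0.00104; Haaland gives 1/√f = -1.8 log₁₀[0.000115+0.000837] = 5.439, so f = 0.03381.
ΔP = f(L/D_h)(ρV²/2) = 0.03381·13.14/0.09·1.389 = 6.857 Pa.
ΔP = 0.006857 kPa.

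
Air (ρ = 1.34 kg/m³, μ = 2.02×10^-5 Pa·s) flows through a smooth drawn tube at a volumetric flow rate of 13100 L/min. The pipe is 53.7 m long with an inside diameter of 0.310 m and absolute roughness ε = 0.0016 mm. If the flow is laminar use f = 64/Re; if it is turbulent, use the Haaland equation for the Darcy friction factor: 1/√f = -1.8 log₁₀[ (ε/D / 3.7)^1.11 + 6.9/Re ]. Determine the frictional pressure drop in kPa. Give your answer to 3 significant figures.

ΔP ≈ 0.0194 kPa

Q = 13100 L/min = 13100/60000 = 0.2183 m³/s.
Cross-sectional area A = πD²/4 = π(0.31)²/4 = 0.07548 m²; mean velocity V = Q/A = 0.2183/0.07548 = 2.893 m/s.
Reynolds number Re = ρVD/μ = 1.34 · 2.893 · 0.31 / 2.02e-05 = 5.949e+04.
Re > 4000 → turbulent. Relative roughness ε/D = 1.6e-06/0.31 = 5.16e-06. Haaland: 1/√f = -1.8 log₁₀[(5.16e-06/3.7)^1.11 + 6.9/5.949e+04] = -1.8 log₁₀[3.17e-07 + 0.000116] = 7.082, so f = 0.01994.
Darcy-Weisbach: ΔP = f(L/D)(ρV²/2) = 0.01994·(53.7/0.31)·(1.34·2.893²/2) = 0.01994·173.2·5.606 = 19.36 Pa.
ΔP = 19.36 Pa = 0.0194 kPa.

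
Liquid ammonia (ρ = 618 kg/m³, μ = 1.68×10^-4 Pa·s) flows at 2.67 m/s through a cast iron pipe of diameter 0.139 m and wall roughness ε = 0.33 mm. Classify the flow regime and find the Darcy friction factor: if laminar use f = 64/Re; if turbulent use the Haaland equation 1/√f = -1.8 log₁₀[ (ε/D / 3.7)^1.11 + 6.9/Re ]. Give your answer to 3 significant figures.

f ≈ 0.0247

Re = ρVD/μ = 618·2.67·0.139/0.000168 = 1.365e+06.
Re > 4000 → turbulent. ε/D = 0.00033/0.139 = 0.00237; Haaland: 1/√f = -1.8 log₁₀[0.000286 + 5.05e-06] = 6.365, so f = 0.02468.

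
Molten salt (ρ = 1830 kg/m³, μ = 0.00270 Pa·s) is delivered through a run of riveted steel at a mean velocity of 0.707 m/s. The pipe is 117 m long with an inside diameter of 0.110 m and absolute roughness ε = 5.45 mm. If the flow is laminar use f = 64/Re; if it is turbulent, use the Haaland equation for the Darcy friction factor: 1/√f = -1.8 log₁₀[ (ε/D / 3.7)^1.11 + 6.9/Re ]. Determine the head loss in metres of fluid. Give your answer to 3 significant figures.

Reynolds number Re = ρVD/μ = 1830 · 0.707 · 0.11 / 0.0027 = 5.271e+04.
Re > 4000 → turbulent. Relative roughness ε/D = 0.00545/0.11 = 0.0495. Haaland: 1/√f = -1.8 log₁₀[(0.0495/3.7)^1.11 + 6.9/5.271e+04] = -1.8 log₁₀[0.00833 + 0.000131] = 3.73, so f = 0.07186.
Darcy-Weisbach: ΔP = f(L/D)(ρV²/2) = 0.07186·(117/0.11)·(1830·0.707²/2) = 0.07186·1064·457.4 = 3.496e+04 Pa.
Head loss h_f = ΔP/(ρg) = 3.496e+04/(1830·9.81) = 1.95 m.

h_f ≈ 1.95 m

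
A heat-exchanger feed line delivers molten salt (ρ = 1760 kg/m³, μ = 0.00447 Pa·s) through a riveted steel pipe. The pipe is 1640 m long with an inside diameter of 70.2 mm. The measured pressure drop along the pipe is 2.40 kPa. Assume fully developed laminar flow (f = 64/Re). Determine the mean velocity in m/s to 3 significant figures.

V ≈ 0.0504 m/s

For laminar flow, f = 64/Re with Re = ρVD/μ, so Darcy-Weisbach reduces to ΔP = 32μLV/D². Solving for V: V = ΔP·D²/(32μL) = 2400·(0.0702)²/(32·0.00447·1640) = 0.05042 m/s.
Check: Re = ρVD/μ = 1760·0.05042·0.0702/0.00447 = 1394 < 2300, so the laminar assumption holds.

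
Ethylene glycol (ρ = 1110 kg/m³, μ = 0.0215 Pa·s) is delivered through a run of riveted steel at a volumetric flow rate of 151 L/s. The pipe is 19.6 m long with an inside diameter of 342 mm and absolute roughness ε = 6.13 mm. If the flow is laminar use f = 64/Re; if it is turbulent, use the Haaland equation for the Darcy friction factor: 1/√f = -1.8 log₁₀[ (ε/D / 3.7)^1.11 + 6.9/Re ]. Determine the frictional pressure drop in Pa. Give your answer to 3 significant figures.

Q = 151 L/s = 151/1000 = 0.151 m³/s.
Cross-sectional area A = πD²/4 = π(0.342)²/4 = 0.09186 m²; mean velocity V = Q/A = 0.151/0.09186 = 1.644 m/s.
Reynolds number Re = ρVD/μ = 1110 · 1.644 · 0.342 / 0.0215 = 2.902e+04.
Re > 4000 → turbulent. Relative roughness ε/D = 0.00613/0.342 = 0.0179. Haaland: 1/√f = -1.8 log₁₀[(0.0179/3.7)^1.11 + 6.9/2.902e+04] = -1.8 log₁₀[0.0027 + 0.000238] = 4.559, so f = 0.04812.
Darcy-Weisbach: ΔP = f(L/D)(ρV²/2) = 0.04812·(19.6/0.342)·(1110·1.644²/2) = 0.04812·57.31·1500 = 4135 Pa.

ΔP ≈ 4140 Pa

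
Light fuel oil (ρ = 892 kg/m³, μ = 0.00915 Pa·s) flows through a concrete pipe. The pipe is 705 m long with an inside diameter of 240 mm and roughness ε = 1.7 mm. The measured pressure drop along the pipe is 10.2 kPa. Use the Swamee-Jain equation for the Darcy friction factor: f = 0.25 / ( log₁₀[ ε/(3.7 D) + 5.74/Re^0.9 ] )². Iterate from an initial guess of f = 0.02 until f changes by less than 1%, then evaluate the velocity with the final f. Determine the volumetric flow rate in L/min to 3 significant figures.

Rearranging Darcy-Weisbach: V = √(2·ΔP·D/(f·L·ρ)). With ε/D = 0.0017/0.24 = 0.00708, iterate starting from f = 0.02:
  f = 0.02 → V = √(2·1.02e+04·0.24/(0.02·705·892)) = 0.6239 m/s; Re = ρVD/μ = 1.46e+04; f → 0.03901
  f = 0.03901 → V = 0.4468 m/s; Re = 1.045e+04; f → 0.0406
  f = 0.0406 → V = 0.4379 m/s; Re = 1.025e+04; f → 0.04071
Converged (Δf/f < 1%). With the final f = 0.04071: V = √(2·1.02e+04·0.24/(0.04071·705·892)) = 0.4373 m/s.
Q = V·A = 0.4373·(π/4·0.24²) = 0.01978 m³/s = 1190 L/min.

Q ≈ 1190 L/min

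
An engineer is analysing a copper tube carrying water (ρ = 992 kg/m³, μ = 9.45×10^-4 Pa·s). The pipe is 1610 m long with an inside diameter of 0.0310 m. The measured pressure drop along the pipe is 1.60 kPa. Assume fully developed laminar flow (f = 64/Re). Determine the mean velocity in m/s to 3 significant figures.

For laminar flow, f = 64/Re with Re = ρVD/μ, so Darcy-Weisbach reduces to ΔP = 32μLV/D². Solving for V: V = ΔP·D²/(32μL) = 1600·(0.031)²/(32·0.000945·1610) = 0.03158 m/s.
Check: Re = ρVD/μ = 992·0.03158·0.031/0.000945 = 1028 < 2300, so the laminar assumption holds.

V ≈ 0.0316 m/s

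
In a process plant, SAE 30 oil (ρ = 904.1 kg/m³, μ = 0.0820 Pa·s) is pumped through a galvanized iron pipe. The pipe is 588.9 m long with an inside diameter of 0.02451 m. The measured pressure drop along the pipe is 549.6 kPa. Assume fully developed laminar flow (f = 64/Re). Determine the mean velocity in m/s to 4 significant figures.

V ≈ 0.2137 m/s

For laminar flow, f = 64/Re with Re = ρVD/μ, so Darcy-Weisbach reduces to ΔP = 32μLV/D². Solving for V: V = ΔP·D²/(32μL) = 5.496e+05·(0.02451)²/(32·0.082·588.9) = 0.2137 m/s.
Check: Re = ρVD/μ = 904.1·0.2137·0.02451/0.082 = 57.74 < 2300, so the laminar assumption holds.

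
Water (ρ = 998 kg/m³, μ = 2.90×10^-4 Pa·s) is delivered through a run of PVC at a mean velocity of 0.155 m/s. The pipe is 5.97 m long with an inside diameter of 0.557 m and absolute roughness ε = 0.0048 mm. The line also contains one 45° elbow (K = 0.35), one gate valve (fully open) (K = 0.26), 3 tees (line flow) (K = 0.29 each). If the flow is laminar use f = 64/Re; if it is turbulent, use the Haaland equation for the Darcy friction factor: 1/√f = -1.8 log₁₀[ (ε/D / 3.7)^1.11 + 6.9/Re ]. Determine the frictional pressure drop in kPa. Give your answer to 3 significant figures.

Reynolds number Re = ρVD/μ = 998 · 0.155 · 0.557 / 0.00029 = 2.971e+05.
Re > 4000 → turbulent. Relative roughness ε/D = 4.8e-06/0.557 = 8.62e-06. Haaland: 1/√f = -1.8 log₁₀[(8.62e-06/3.7)^1.11 + 6.9/2.971e+05] = -1.8 log₁₀[5.59e-07 + 2.32e-05] = 8.323, so f = 0.01444.
Total minor-loss coefficient ΣK = 1·0.35 + 1·0.26 + 3·0.29 = 1.48.
ΔP = [f·L/D + ΣK]·(ρV²/2) = [0.01444·5.97/0.557 + 1.48]·(998·0.155²/2) = [0.1547 + 1.48]·11.99 = 19.6 Pa.
ΔP = 19.6 Pa = 0.0196 kPa.

ΔP ≈ 0.0196 kPa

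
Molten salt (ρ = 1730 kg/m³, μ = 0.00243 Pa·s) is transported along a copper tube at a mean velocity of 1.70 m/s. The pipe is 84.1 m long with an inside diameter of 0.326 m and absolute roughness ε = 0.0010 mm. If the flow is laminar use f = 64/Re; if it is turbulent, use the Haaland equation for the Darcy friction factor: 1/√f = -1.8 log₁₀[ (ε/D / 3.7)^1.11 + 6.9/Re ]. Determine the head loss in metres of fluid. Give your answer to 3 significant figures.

Reynolds number Re = ρVD/μ = 1730 · 1.7 · 0.326 / 0.00243 = 3.946e+05.
Re > 4000 → turbulent. Relative roughness ε/D = 1e-06/0.326 = 3.07e-06. Haaland: 1/√f = -1.8 log₁₀[(3.07e-06/3.7)^1.11 + 6.9/3.946e+05] = -1.8 log₁₀[1.78e-07 + 1.75e-05] = 8.555, so f = 0.01366.
Darcy-Weisbach: ΔP = f(L/D)(ρV²/2) = 0.01366·(84.1/0.326)·(1730·1.7²/2) = 0.01366·258·2500 = 8811 Pa.
Head loss h_f = ΔP/(ρg) = 8811/(1730·9.81) = 0.519 m.

h_f ≈ 0.519 m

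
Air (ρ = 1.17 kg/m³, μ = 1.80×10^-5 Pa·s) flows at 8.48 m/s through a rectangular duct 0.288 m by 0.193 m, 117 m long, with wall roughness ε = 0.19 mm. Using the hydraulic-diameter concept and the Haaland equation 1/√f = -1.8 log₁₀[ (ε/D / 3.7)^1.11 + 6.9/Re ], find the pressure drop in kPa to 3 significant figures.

ΔP ≈ 0.444 kPa

Hydraulic diameter D_h = 4A/P = 4·(0.288·0.193)/(2·(0.288+0.193)) = 0.2223/0.962 = 0.2311 m.
Re = ρVD_h/μ = 1.17·8.48·0.2311/1.8e-05 = 1.274e+05.
ε/D_h = 0.00019/0.2311 = 0.000822; Haaland gives 1/√f = -1.8 log₁₀[8.81e-05+5.42e-05] = 6.925, so f = 0.02086.
ΔP = f(L/D_h)(ρV²/2) = 0.02086·117/0.2311·42.07 = 444.1 Pa.
ΔP = 0.444 kPa.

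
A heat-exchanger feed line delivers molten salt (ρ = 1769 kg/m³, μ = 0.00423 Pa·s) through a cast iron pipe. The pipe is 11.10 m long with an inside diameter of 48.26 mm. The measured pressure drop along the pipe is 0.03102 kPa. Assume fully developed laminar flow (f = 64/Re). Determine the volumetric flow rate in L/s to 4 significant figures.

Q ≈ 0.08796 L/s

For laminar flow, f = 64/Re with Re = ρVD/μ, so Darcy-Weisbach reduces to ΔP = 32μLV/D². Solving for V: V = ΔP·D²/(32μL) = 31.02·(0.04826)²/(32·0.00423·11.1) = 0.04808 m/s.
Check: Re = ρVD/μ = 1769·0.04808·0.04826/0.00423 = 970.5 < 2300, so the laminar assumption holds.
Q = V·A = 0.04808·(π/4·0.04826²) = 8.796e-05 m³/s = 0.08796 L/s.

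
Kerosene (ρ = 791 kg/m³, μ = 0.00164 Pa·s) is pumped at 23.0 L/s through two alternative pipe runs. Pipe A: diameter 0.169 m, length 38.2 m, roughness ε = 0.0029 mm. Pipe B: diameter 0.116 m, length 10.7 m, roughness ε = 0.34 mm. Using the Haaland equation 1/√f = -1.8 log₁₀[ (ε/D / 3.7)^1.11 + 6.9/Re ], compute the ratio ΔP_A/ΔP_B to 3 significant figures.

Pipe A: V = Q/A = 0.023/0.02243 = 1.025 m/s; Re = 8.358e+04; ε/D = 1.72e-05; Haaland → f = 0.01857; ΔP_A = f(L/D)(ρV²/2) = 1745 Pa.
Pipe B: V = Q/A = 0.023/0.01057 = 2.176 m/s; Re = 1.218e+05; ε/D = 0.00293; Haaland → f = 0.02703; ΔP_B = f(L/D)(ρV²/2) = 4671 Pa.
ΔP_A/ΔP_B = 1745/4671 = 0.374.

ΔP_A/ΔP_B ≈ 0.374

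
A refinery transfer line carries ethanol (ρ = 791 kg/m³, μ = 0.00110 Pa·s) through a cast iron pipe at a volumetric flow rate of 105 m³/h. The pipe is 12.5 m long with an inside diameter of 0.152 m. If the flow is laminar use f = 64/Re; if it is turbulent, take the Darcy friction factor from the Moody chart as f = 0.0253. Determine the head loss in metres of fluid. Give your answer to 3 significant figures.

Q = 105 m³/h = 105/3600 = 0.02917 m³/s.
Cross-sectional area A = πD²/4 = π(0.152)²/4 = 0.01815 m²; mean velocity V = Q/A = 0.02917/0.01815 = 1.607 m/s.
Reynolds number Re = ρVD/μ = 791 · 1.607 · 0.152 / 0.0011 = 1.757e+05.
Re > 4000 → turbulent; use the Moody-chart value f = 0.0253.
Darcy-Weisbach: ΔP = f(L/D)(ρV²/2) = 0.0253·(12.5/0.152)·(791·1.607²/2) = 0.0253·82.24·1022 = 2126 Pa.
Head loss h_f = ΔP/(ρg) = 2126/(791·9.81) = 0.274 m.

h_f ≈ 0.274 m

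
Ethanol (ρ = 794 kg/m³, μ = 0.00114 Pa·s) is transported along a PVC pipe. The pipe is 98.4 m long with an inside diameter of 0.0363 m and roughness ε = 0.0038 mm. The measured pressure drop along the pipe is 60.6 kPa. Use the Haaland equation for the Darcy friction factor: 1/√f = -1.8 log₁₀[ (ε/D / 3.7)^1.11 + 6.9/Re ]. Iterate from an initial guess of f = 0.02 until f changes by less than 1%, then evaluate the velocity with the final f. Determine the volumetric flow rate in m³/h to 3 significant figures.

Q ≈ 5.96 m³/h

Rearranging Darcy-Weisbach: V = √(2·ΔP·D/(f·L·ρ)). With ε/D = 3.8e-06/0.0363 = 0.000105, iterate starting from f = 0.02:
  f = 0.02 → V = √(2·6.06e+04·0.0363/(0.02·98.4·794)) = 1.678 m/s; Re = ρVD/μ = 4.242e+04; f → 0.02177
  f = 0.02177 → V = 1.608 m/s; Re = 4.066e+04; f → 0.02197
Converged (Δf/f < 1%). With the final f = 0.02197: V = √(2·6.06e+04·0.0363/(0.02197·98.4·794)) = 1.601 m/s.
Q = V·A = 1.601·(π/4·0.0363²) = 0.001657 m³/s = 5.96 m³/h.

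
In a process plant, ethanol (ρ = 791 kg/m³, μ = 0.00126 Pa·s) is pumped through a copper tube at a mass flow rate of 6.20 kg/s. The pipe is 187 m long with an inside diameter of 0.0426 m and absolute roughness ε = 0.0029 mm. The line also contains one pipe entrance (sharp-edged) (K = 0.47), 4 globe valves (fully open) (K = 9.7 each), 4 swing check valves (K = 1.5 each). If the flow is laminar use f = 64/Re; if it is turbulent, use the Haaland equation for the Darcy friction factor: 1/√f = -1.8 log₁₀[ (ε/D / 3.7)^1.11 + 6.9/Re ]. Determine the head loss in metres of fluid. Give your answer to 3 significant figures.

h_f ≈ 184 m

A = πD²/4 = π(0.0426)²/4 = 0.001425 m²; mean velocity V = ṁ/(ρA) = 6.2/(791 · 0.001425) = 5.499 m/s.
Reynolds number Re = ρVD/μ = 791 · 5.499 · 0.0426 / 0.00126 = 1.471e+05.
Re > 4000 → turbulent. Relative roughness ε/D = 2.9e-06/0.0426 = 6.81e-05. Haaland: 1/√f = -1.8 log₁₀[(6.81e-05/3.7)^1.11 + 6.9/1.471e+05] = -1.8 log₁₀[5.55e-06 + 4.69e-05] = 7.704, so f = 0.01685.
Total minor-loss coefficient ΣK = 1·0.47 + 4·9.7 + 4·1.5 = 45.3.
ΔP = [f·L/D + ΣK]·(ρV²/2) = [0.01685·187/0.0426 + 45.3]·(791·5.499²/2) = [73.96 + 45.3]·1.196e+04 = 1.426e+06 Pa.
Head loss h_f = ΔP/(ρg) = 1.426e+06/(791·9.81) = 184 m.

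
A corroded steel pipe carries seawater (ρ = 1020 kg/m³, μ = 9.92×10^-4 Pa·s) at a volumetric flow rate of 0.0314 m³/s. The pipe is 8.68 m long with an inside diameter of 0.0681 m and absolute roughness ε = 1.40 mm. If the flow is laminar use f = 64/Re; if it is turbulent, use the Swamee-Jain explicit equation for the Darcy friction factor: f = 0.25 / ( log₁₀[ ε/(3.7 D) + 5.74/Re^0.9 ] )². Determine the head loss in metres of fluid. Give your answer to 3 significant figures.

h_f ≈ 23.8 m

Cross-sectional area A = πD²/4 = π(0.0681)²/4 = 0.003642 m²; mean velocity V = Q/A = 0.0314/0.003642 = 8.621 m/s.
Reynolds number Re = ρVD/μ = 1020 · 8.621 · 0.0681 / 0.000992 = 6.036e+05.
Re > 4000 → turbulent. Relative roughness ε/D = 0.0014/0.0681 = 0.0206. Swamee-Jain: f = 0.25/(log₁₀[0.0206/3.7 + 5.74/6.036e+05^0.9])² = 0.25/(log₁₀[0.00556 + 3.6e-05])² = 0.25/(-2.252)² = 0.04928.
Darcy-Weisbach: ΔP = f(L/D)(ρV²/2) = 0.04928·(8.68/0.0681)·(1020·8.621²/2) = 0.04928·127.5·3.79e+04 = 2.381e+05 Pa.
Head loss h_f = ΔP/(ρg) = 2.381e+05/(1020·9.81) = 23.8 m.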